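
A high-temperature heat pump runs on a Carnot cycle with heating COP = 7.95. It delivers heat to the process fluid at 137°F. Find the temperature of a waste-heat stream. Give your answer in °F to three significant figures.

61.9 °F

COP_HP = T_H/(T_H − T_C) gives T_H − T_C = T_H/COP.
With T_H = 331.48 K, T_C = 331.48 × (1 − 1/7.95) = 289.79 K.
Converting, 289.79 K = 61.95°F.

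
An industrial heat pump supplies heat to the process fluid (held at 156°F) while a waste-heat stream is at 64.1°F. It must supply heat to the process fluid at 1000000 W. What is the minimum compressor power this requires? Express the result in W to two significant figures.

In absolute terms T_C = 290.98 K and T_H = 342.04 K, so ΔT = 51.06 K.
COP_Carnot = T_H/ΔT = 342.04/51.06 = 6.699.
Ẇ_min = Q̇/COP_Carnot = 1000000/6.699 = 149300 W.

150000 W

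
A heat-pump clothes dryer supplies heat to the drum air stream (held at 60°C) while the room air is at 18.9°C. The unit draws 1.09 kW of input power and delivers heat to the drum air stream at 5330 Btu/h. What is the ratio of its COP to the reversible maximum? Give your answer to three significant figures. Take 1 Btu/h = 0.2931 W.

Converting, Q̇_H = 5330 Btu/h = 1.562 kW, so COP_actual = Q̇_H/Ẇ = 1.562/1.090 = 1.433.
In absolute terms T_C = 292.05 K and T_H = 333.15 K, so ΔT = 41.10 K.
COP_Carnot = T_H/ΔT = 333.15/41.10 = 8.106.
η_II = COP_actual/COP_Carnot = 1.433/8.106 = 0.1768.

0.177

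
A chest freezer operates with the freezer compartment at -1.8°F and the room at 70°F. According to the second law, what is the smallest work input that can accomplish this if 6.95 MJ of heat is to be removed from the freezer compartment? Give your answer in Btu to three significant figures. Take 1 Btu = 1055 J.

1030 Btu

In absolute terms T_C = 254.37 K and T_H = 294.26 K, so ΔT = 39.89 K.
The reversible limit is COP_R = T_C/ΔT = 6.377, so W_min = Q_C/COP = Q_C·ΔT/T_C.
W_min = 6.950 × 39.89/254.37 = 1.090 MJ = 1033 Btu.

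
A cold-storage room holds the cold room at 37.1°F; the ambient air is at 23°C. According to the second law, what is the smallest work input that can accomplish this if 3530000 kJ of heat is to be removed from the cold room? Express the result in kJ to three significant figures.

In absolute terms T_C = 275.98 K and T_H = 296.15 K, so ΔT = 20.17 K.
The reversible limit is COP_R = T_C/ΔT = 13.69, so W_min = Q_C/COP = Q_C·ΔT/T_C.
W_min = 3530000 × 20.17/275.98 = 257900 kJ.

258000 kJ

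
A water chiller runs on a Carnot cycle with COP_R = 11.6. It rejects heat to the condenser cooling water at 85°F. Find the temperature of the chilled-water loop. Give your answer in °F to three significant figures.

41.8 °F

For a Carnot refrigerator COP_R = T_C/(T_H − T_C), so T_C = COP·T_H/(1 + COP).
With T_H = 302.59 K, T_C = 11.6 × 302.59/12.60 = 278.58 K.
Converting, 278.58 K = 41.77°F.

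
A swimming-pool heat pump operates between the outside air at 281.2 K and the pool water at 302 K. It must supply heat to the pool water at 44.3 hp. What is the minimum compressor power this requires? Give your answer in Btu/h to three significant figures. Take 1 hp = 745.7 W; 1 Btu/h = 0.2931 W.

The reservoir spacing is ΔT = 302 − 281.2 = 20.80 K.
COP_Carnot = T_H/ΔT = 302.00/20.80 = 14.52.
Ẇ_min = Q̇/COP_Carnot = 44.30/14.52 = 3.051 hp = 7763 Btu/h.

7760 Btu/h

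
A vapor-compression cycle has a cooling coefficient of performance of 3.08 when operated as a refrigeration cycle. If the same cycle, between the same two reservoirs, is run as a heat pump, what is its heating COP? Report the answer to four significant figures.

4.080

The first law on one cycle gives Q_H = Q_C + W, so Q_H/W = Q_C/W + 1.
COP_HP = COP_R + 1 = 3.08 + 1 = 4.08.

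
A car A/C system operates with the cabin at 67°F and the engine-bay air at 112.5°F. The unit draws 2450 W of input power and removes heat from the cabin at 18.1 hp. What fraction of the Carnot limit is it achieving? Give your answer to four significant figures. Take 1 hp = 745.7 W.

0.4759

Converting, Q̇_C = 18.10 hp = 13500 W, so COP_actual = Q̇_C/Ẇ = 13500/2450 = 5.509.
In absolute terms T_C = 292.59 K and T_H = 317.87 K, so ΔT = 25.28 K.
COP_Carnot = T_C/ΔT = 292.59/25.28 = 11.58.
η_II = COP_actual/COP_Carnot = 5.509/11.58 = 0.4759.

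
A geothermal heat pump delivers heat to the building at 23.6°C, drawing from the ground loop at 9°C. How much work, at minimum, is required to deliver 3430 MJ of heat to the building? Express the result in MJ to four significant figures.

168.8 MJ

In absolute terms T_C = 282.15 K and T_H = 296.75 K, so ΔT = 14.60 K.
The reversible limit is COP_HP = T_H/ΔT = 20.33, so W_min = Q_H/COP = Q_H·ΔT/T_H.
W_min = 3430 × 14.60/296.75 = 168.8 MJ.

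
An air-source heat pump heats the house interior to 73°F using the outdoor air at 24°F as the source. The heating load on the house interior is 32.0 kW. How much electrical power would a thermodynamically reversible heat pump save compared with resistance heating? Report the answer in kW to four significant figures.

29.06 kW

In absolute terms T_C = 268.71 K and T_H = 295.93 K, so ΔT = 27.22 K.
COP_Carnot = T_H/ΔT = 295.93/27.22 = 10.87.
Resistance heating needs Ẇ_res = Q̇_H = 32.00 kW; the reversible heat pump needs only Ẇ_hp = Q̇_H/COP = 2.944 kW.
Saving = 32.00 − 2.944 = 29.06 kW.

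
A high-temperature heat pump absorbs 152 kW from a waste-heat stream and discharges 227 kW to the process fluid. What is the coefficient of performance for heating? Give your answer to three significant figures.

3.03

The first law gives Q̇_H = Q̇_C + Ẇ, so the three rates are Q̇_C = 152.0, Q̇_H = 227.0, Ẇ = 75.00 kW.
COP_HP = Q̇_H/Ẇ = 227.0/75.00 = 3.027.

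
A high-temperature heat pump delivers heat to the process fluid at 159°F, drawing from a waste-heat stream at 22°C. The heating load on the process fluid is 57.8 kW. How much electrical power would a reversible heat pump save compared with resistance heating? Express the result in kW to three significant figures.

49.6 kW

In absolute terms T_C = 295.15 K and T_H = 343.71 K, so ΔT = 48.56 K.
COP_Carnot = T_H/ΔT = 343.71/48.56 = 7.079.
Resistance heating needs Ẇ_res = Q̇_H = 57.80 kW; the reversible heat pump needs only Ẇ_hp = Q̇_H/COP = 8.165 kW.
Saving = 57.80 − 8.165 = 49.63 kW.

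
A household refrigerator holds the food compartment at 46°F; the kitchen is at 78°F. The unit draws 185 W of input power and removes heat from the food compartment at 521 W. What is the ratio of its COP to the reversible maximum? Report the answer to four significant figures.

0.1782

COP_actual = Q̇_C/Ẇ = 521.0/185.0 = 2.816.
In absolute terms T_C = 280.93 K and T_H = 298.71 K, so ΔT = 17.78 K.
COP_Carnot = T_C/ΔT = 280.93/17.78 = 15.80.
η_II = COP_actual/COP_Carnot = 2.816/15.80 = 0.1782.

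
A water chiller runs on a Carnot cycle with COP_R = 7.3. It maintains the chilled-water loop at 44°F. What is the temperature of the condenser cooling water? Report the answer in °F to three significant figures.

COP_R = T_C/(T_H − T_C) gives T_H − T_C = T_C/COP.
With T_C = 279.82 K, T_H = 279.82 × (1 + 1/7.3) = 318.15 K.
Converting, 318.15 K = 113.00°F.

113 °F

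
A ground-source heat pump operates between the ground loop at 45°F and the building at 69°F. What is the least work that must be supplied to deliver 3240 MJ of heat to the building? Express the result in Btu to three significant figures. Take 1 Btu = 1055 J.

139000 Btu

In absolute terms T_C = 280.37 K and T_H = 293.71 K, so ΔT = 13.33 K.
The reversible limit is COP_HP = T_H/ΔT = 22.03, so W_min = Q_H/COP = Q_H·ΔT/T_H.
W_min = 3240 × 13.33/293.71 = 147.1 MJ = 139400 Btu.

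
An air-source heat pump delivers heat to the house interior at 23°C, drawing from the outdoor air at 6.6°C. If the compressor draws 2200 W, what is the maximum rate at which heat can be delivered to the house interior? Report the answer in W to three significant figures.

In absolute terms T_C = 279.75 K and T_H = 296.15 K, so ΔT = 16.40 K.
COP_Carnot = T_H/ΔT = 296.15/16.40 = 18.06.
Q̇_max = COP_Carnot × Ẇ = 18.06 × 2200 W = 39730 W.

39700 W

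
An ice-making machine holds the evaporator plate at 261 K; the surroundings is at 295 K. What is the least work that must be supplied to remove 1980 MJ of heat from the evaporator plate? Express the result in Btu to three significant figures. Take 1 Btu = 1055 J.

244000 Btu

The reservoir spacing is ΔT = 295 − 261 = 34.00 K.
The reversible limit is COP_R = T_C/ΔT = 7.676, so W_min = Q_C/COP = Q_C·ΔT/T_C.
W_min = 1980 × 34.00/261.00 = 257.9 MJ = 244500 Btu.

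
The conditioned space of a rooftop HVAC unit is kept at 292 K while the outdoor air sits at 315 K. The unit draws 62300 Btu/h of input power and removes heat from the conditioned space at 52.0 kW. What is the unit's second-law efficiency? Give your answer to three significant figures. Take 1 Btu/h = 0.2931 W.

0.224

Converting, Q̇_C = 52.00 kW = 177400 Btu/h, so COP_actual = Q̇_C/Ẇ = 177400/62300 = 2.848.
The reservoir spacing is ΔT = 315 − 292 = 23.00 K.
COP_Carnot = T_C/ΔT = 292.00/23.00 = 12.70.
η_II = COP_actual/COP_Carnot = 2.848/12.70 = 0.2243.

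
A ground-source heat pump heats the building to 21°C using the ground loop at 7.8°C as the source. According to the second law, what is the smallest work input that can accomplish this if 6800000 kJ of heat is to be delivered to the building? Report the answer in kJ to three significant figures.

In absolute terms T_C = 280.95 K and T_H = 294.15 K, so ΔT = 13.20 K.
The reversible limit is COP_HP = T_H/ΔT = 22.28, so W_min = Q_H/COP = Q_H·ΔT/T_H.
W_min = 6800000 × 13.20/294.15 = 305200 kJ.

305000 kJ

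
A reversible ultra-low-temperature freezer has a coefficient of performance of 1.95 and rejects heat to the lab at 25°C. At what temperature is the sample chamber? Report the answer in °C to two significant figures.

-76 °C

For a Carnot refrigerator COP_R = T_C/(T_H − T_C), so T_C = COP·T_H/(1 + COP).
With T_H = 298.15 K, T_C = 1.95 × 298.15/2.950 = 197.08 K.
Converting, 197.08 K = -76.07°C.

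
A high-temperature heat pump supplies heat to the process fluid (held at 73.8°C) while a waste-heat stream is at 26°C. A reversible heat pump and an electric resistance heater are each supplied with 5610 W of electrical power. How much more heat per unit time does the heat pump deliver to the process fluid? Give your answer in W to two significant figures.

35000 W

In absolute terms T_C = 299.15 K and T_H = 346.95 K, so ΔT = 47.80 K.
COP_Carnot = T_H/ΔT = 346.95/47.80 = 7.258.
The heat pump delivers Q̇_H = COP × Ẇ = 40720 W; the resistance heater delivers Ẇ = 5610 W.
Extra = (COP − 1)·Ẇ = 35110 W.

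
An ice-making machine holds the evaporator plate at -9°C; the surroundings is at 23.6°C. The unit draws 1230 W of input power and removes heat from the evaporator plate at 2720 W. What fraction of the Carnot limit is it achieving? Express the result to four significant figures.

COP_actual = Q̇_C/Ẇ = 2720/1230 = 2.211.
In absolute terms T_C = 264.15 K and T_H = 296.75 K, so ΔT = 32.60 K.
COP_Carnot = T_C/ΔT = 264.15/32.60 = 8.103.
η_II = COP_actual/COP_Carnot = 2.211/8.103 = 0.2729.

0.2729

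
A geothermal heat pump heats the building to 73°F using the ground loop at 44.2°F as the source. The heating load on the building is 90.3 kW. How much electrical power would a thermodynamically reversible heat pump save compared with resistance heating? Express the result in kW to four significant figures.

85.42 kW

In absolute terms T_C = 279.93 K and T_H = 295.93 K, so ΔT = 16.00 K.
COP_Carnot = T_H/ΔT = 295.93/16.00 = 18.50.
Resistance heating needs Ẇ_res = Q̇_H = 90.30 kW; the reversible heat pump needs only Ẇ_hp = Q̇_H/COP = 4.882 kW.
Saving = 90.30 − 4.882 = 85.42 kW.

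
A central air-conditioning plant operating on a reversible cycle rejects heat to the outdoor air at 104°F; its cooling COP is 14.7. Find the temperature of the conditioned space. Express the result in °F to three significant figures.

68.1 °F

For a Carnot refrigerator COP_R = T_C/(T_H − T_C), so T_C = COP·T_H/(1 + COP).
With T_H = 313.15 K, T_C = 14.7 × 313.15/15.70 = 293.20 K.
Converting, 293.20 K = 68.10°F.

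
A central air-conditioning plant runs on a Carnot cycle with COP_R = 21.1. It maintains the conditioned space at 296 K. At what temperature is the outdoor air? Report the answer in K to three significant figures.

COP_R = T_C/(T_H − T_C) gives T_H − T_C = T_C/COP.
With T_C = 296.00 K, T_H = 296.00 × (1 + 1/21.1) = 310.03 K.

310 K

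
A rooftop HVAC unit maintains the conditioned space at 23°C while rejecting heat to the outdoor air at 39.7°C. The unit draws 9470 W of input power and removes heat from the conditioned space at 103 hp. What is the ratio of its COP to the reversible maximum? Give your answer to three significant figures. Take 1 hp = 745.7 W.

0.457

Converting, Q̇_C = 103.0 hp = 76810 W, so COP_actual = Q̇_C/Ẇ = 76810/9470 = 8.111.
In absolute terms T_C = 296.15 K and T_H = 312.85 K, so ΔT = 16.70 K.
COP_Carnot = T_C/ΔT = 296.15/16.70 = 17.73.
η_II = COP_actual/COP_Carnot = 8.111/17.73 = 0.4574.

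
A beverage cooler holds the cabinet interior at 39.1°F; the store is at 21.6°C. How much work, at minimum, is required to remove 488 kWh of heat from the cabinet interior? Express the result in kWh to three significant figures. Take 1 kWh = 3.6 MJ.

31.1 kWh

In absolute terms T_C = 277.09 K and T_H = 294.75 K, so ΔT = 17.66 K.
The reversible limit is COP_R = T_C/ΔT = 15.69, so W_min = Q_C/COP = Q_C·ΔT/T_C.
W_min = 488.0 × 17.66/277.09 = 31.09 kWh.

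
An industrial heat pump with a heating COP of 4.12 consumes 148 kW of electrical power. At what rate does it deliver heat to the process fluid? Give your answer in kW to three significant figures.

610 kW

Q̇_H = COP_HP × Ẇ = 4.12 × 148.0 = 609.8 kW.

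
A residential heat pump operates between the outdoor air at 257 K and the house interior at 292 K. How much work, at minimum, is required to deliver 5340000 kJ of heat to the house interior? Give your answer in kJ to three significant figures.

640000 kJ

The reservoir spacing is ΔT = 292 − 257 = 35.00 K.
The reversible limit is COP_HP = T_H/ΔT = 8.343, so W_min = Q_H/COP = Q_H·ΔT/T_H.
W_min = 5340000 × 35.00/292.00 = 640100 kJ.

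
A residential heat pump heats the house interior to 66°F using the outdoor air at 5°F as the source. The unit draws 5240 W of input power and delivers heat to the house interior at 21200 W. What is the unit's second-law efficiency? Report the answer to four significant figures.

0.4695

COP_actual = Q̇_H/Ẇ = 21200/5240 = 4.046.
In absolute terms T_C = 258.15 K and T_H = 292.04 K, so ΔT = 33.89 K.
COP_Carnot = T_H/ΔT = 292.04/33.89 = 8.618.
η_II = COP_actual/COP_Carnot = 4.046/8.618 = 0.4695.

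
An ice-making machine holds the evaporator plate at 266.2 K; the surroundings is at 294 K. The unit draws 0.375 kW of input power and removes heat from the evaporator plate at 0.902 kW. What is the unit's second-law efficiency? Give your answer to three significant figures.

0.251

COP_actual = Q̇_C/Ẇ = 0.9020/0.3750 = 2.405.
The reservoir spacing is ΔT = 294 − 266.2 = 27.80 K.
COP_Carnot = T_C/ΔT = 266.20/27.80 = 9.576.
η_II = COP_actual/COP_Carnot = 2.405/9.576 = 0.2512.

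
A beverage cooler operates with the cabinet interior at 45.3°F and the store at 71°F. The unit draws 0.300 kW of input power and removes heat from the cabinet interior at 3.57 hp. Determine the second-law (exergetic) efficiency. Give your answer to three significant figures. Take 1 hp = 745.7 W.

Converting, Q̇_C = 3.570 hp = 2.662 kW, so COP_actual = Q̇_C/Ẇ = 2.662/0.3000 = 8.874.
In absolute terms T_C = 280.54 K and T_H = 294.82 K, so ΔT = 14.28 K.
COP_Carnot = T_C/ΔT = 280.54/14.28 = 19.65.
η_II = COP_actual/COP_Carnot = 8.874/19.65 = 0.4516.

0.452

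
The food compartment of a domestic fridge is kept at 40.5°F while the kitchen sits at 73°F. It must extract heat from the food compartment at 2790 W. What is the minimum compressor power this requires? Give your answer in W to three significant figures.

In absolute terms T_C = 277.87 K and T_H = 295.93 K, so ΔT = 18.06 K.
COP_Carnot = T_C/ΔT = 277.87/18.06 = 15.39.
Ẇ_min = Q̇/COP_Carnot = 2790/15.39 = 181.3 W.

181 W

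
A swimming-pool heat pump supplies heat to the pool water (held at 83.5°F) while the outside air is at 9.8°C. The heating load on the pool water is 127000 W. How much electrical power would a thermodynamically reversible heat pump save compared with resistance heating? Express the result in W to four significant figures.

In absolute terms T_C = 282.95 K and T_H = 301.76 K, so ΔT = 18.81 K.
COP_Carnot = T_H/ΔT = 301.76/18.81 = 16.04.
Resistance heating needs Ẇ_res = Q̇_H = 127000 W; the reversible heat pump needs only Ẇ_hp = Q̇_H/COP = 7917 W.
Saving = 127000 − 7917 = 119100 W.

119100 W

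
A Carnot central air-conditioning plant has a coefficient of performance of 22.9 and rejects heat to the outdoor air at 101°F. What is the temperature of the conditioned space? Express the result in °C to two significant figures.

For a Carnot refrigerator COP_R = T_C/(T_H − T_C), so T_C = COP·T_H/(1 + COP).
With T_H = 311.48 K, T_C = 22.9 × 311.48/23.90 = 298.45 K.
Converting, 298.45 K = 25.30°C.

25 °C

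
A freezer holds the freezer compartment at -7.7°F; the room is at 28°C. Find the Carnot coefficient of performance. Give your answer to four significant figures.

5.016

In absolute terms T_C = 251.09 K and T_H = 301.15 K, so ΔT = 50.06 K.
For a reversible cycle, COP_Carnot = T_C/ΔT = 251.09/50.06 = 5.016.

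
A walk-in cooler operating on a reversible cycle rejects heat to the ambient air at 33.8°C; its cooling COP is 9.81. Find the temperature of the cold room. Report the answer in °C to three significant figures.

For a Carnot refrigerator COP_R = T_C/(T_H − T_C), so T_C = COP·T_H/(1 + COP).
With T_H = 306.95 K, T_C = 9.81 × 306.95/10.81 = 278.55 K.
Converting, 278.55 K = 5.40°C.

5.40 °C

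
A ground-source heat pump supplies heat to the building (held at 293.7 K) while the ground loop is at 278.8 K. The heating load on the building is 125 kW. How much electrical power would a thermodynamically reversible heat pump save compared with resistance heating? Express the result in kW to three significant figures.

119 kW

The reservoir spacing is ΔT = 293.7 − 278.8 = 14.90 K.
COP_Carnot = T_H/ΔT = 293.70/14.90 = 19.71.
Resistance heating needs Ẇ_res = Q̇_H = 125.0 kW; the reversible heat pump needs only Ẇ_hp = Q̇_H/COP = 6.342 kW.
Saving = 125.0 − 6.342 = 118.7 kW.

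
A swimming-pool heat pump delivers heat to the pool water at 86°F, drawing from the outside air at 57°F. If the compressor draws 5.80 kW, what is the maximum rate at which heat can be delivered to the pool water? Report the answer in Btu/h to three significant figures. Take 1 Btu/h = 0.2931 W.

372000 Btu/h

In absolute terms T_C = 287.04 K and T_H = 303.15 K, so ΔT = 16.11 K.
COP_Carnot = T_H/ΔT = 303.15/16.11 = 18.82.
Q̇_max = COP_Carnot × Ẇ = 18.82 × 5.800 kW = 109.1 kW = 372300 Btu/h.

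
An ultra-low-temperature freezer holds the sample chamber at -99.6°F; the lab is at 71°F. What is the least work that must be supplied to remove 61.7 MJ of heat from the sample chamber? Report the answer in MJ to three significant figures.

In absolute terms T_C = 200.04 K and T_H = 294.82 K, so ΔT = 94.78 K.
The reversible limit is COP_R = T_C/ΔT = 2.111, so W_min = Q_C/COP = Q_C·ΔT/T_C.
W_min = 61.70 × 94.78/200.04 = 29.23 MJ.

29.2 MJ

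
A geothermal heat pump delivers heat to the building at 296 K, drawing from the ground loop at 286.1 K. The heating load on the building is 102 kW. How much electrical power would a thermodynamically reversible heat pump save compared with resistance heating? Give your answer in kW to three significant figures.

98.6 kW

The reservoir spacing is ΔT = 296 − 286.1 = 9.900 K.
COP_Carnot = T_H/ΔT = 296.00/9.900 = 29.90.
Resistance heating needs Ẇ_res = Q̇_H = 102.0 kW; the reversible heat pump needs only Ẇ_hp = Q̇_H/COP = 3.411 kW.
Saving = 102.0 − 3.411 = 98.59 kW.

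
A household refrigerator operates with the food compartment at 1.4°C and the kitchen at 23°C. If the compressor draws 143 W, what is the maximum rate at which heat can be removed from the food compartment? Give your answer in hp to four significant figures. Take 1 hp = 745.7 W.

2.437 hp

In absolute terms T_C = 274.55 K and T_H = 296.15 K, so ΔT = 21.60 K.
COP_Carnot = T_C/ΔT = 274.55/21.60 = 12.71.
Q̇_max = COP_Carnot × Ẇ = 12.71 × 143.0 W = 1818 W = 2.437 hp.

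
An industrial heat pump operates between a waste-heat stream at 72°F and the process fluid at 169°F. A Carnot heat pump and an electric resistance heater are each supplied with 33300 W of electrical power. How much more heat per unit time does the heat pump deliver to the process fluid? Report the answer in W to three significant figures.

In absolute terms T_C = 295.37 K and T_H = 349.26 K, so ΔT = 53.89 K.
COP_Carnot = T_H/ΔT = 349.26/53.89 = 6.481.
The heat pump delivers Q̇_H = COP × Ẇ = 215800 W; the resistance heater delivers Ẇ = 33300 W.
Extra = (COP − 1)·Ẇ = 182500 W.

183000 W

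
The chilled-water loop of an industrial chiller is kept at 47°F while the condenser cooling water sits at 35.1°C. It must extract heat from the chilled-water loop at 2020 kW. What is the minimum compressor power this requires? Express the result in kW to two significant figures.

In absolute terms T_C = 281.48 K and T_H = 308.25 K, so ΔT = 26.77 K.
COP_Carnot = T_C/ΔT = 281.48/26.77 = 10.52.
Ẇ_min = Q̇/COP_Carnot = 2020/10.52 = 192.1 kW.

190 kW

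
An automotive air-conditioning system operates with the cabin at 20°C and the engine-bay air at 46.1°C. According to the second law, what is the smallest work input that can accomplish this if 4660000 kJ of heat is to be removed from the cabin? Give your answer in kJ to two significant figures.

In absolute terms T_C = 293.15 K and T_H = 319.25 K, so ΔT = 26.10 K.
The reversible limit is COP_R = T_C/ΔT = 11.23, so W_min = Q_C/COP = Q_C·ΔT/T_C.
W_min = 4660000 × 26.10/293.15 = 414900 kJ.

410000 kJ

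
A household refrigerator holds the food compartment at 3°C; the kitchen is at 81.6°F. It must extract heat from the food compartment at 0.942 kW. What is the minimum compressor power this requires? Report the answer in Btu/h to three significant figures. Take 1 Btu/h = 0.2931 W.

286 Btu/h

In absolute terms T_C = 276.15 K and T_H = 300.71 K, so ΔT = 24.56 K.
COP_Carnot = T_C/ΔT = 276.15/24.56 = 11.25.
Ẇ_min = Q̇/COP_Carnot = 0.9420/11.25 = 0.08376 kW = 285.8 Btu/h.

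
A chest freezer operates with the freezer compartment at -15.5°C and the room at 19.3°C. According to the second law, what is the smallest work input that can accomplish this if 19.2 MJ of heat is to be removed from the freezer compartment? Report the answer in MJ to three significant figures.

In absolute terms T_C = 257.65 K and T_H = 292.45 K, so ΔT = 34.80 K.
The reversible limit is COP_R = T_C/ΔT = 7.404, so W_min = Q_C/COP = Q_C·ΔT/T_C.
W_min = 19.20 × 34.80/257.65 = 2.593 MJ.

2.59 MJ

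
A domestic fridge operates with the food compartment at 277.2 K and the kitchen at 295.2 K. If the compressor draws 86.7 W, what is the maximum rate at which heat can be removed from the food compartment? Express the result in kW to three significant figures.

The reservoir spacing is ΔT = 295.2 − 277.2 = 18.00 K.
COP_Carnot = T_C/ΔT = 277.20/18.00 = 15.40.
Q̇_max = COP_Carnot × Ẇ = 15.40 × 86.70 W = 1335 W = 1.335 kW.

1.34 kW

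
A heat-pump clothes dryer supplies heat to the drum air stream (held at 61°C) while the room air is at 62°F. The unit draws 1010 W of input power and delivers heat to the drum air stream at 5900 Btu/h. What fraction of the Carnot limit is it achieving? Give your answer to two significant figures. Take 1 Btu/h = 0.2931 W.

Converting, Q̇_H = 5900 Btu/h = 1729 W, so COP_actual = Q̇_H/Ẇ = 1729/1010 = 1.712.
In absolute terms T_C = 289.82 K and T_H = 334.15 K, so ΔT = 44.33 K.
COP_Carnot = T_H/ΔT = 334.15/44.33 = 7.537.
η_II = COP_actual/COP_Carnot = 1.712/7.537 = 0.2272.

0.23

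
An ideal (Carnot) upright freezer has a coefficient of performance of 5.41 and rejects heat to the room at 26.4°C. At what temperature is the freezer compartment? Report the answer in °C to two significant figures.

For a Carnot refrigerator COP_R = T_C/(T_H − T_C), so T_C = COP·T_H/(1 + COP).
With T_H = 299.55 K, T_C = 5.41 × 299.55/6.410 = 252.82 K.
Converting, 252.82 K = -20.33°C.

-20 °C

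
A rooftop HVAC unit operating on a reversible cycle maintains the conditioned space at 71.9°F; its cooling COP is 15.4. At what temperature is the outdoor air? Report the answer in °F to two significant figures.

COP_R = T_C/(T_H − T_C) gives T_H − T_C = T_C/COP.
With T_C = 295.32 K, T_H = 295.32 × (1 + 1/15.4) = 314.49 K.
Converting, 314.49 K = 106.42°F.

110 °F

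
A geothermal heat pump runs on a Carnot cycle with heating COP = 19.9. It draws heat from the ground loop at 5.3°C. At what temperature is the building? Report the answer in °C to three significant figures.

20.0 °C

COP_HP = T_H/(T_H − T_C) rearranges to T_H = COP·T_C/(COP − 1).
With T_C = 278.45 K, T_H = 19.9 × 278.45/18.90 = 293.18 K.
Converting, 293.18 K = 20.03°C.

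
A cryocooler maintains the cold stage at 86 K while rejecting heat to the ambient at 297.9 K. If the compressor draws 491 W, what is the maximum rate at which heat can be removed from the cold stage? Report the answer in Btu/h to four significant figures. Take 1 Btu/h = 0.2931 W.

The reservoir spacing is ΔT = 297.9 − 86 = 211.9 K.
COP_Carnot = T_C/ΔT = 86.00/211.9 = 0.4059.
Q̇_max = COP_Carnot × Ẇ = 0.4059 × 491.0 W = 199.3 W = 679.9 Btu/h.

679.9 Btu/h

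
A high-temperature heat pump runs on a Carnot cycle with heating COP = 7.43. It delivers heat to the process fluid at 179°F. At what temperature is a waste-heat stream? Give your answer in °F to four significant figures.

93.04 °F

COP_HP = T_H/(T_H − T_C) gives T_H − T_C = T_H/COP.
With T_H = 354.82 K, T_C = 354.82 × (1 − 1/7.43) = 307.06 K.
Converting, 307.06 K = 93.04°F.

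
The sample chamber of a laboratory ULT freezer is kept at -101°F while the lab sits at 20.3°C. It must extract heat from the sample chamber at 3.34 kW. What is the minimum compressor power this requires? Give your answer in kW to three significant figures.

1.58 kW

In absolute terms T_C = 199.26 K and T_H = 293.45 K, so ΔT = 94.19 K.
COP_Carnot = T_C/ΔT = 199.26/94.19 = 2.116.
Ẇ_min = Q̇/COP_Carnot = 3.340/2.116 = 1.579 kW.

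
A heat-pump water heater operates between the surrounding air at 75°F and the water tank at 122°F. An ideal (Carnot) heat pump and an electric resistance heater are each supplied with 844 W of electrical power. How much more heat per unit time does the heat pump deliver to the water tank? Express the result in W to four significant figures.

In absolute terms T_C = 297.04 K and T_H = 323.15 K, so ΔT = 26.11 K.
COP_Carnot = T_H/ΔT = 323.15/26.11 = 12.38.
The heat pump delivers Q̇_H = COP × Ẇ = 10450 W; the resistance heater delivers Ẇ = 844.0 W.
Extra = (COP − 1)·Ẇ = 9601 W.

9601 W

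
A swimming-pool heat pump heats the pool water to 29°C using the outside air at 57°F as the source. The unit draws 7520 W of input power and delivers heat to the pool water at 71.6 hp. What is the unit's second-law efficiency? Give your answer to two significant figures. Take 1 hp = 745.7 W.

0.36

Converting, Q̇_H = 71.60 hp = 53390 W, so COP_actual = Q̇_H/Ẇ = 53390/7520 = 7.100.
In absolute terms T_C = 287.04 K and T_H = 302.15 K, so ΔT = 15.11 K.
COP_Carnot = T_H/ΔT = 302.15/15.11 = 20.00.
η_II = COP_actual/COP_Carnot = 7.100/20.00 = 0.3551.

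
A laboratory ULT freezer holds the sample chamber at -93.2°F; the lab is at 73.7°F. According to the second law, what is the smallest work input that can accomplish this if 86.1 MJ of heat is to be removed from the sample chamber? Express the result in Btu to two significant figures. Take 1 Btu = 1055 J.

37000 Btu

In absolute terms T_C = 203.59 K and T_H = 296.32 K, so ΔT = 92.72 K.
The reversible limit is COP_R = T_C/ΔT = 2.196, so W_min = Q_C/COP = Q_C·ΔT/T_C.
W_min = 86.10 × 92.72/203.59 = 39.21 MJ = 37170 Btu.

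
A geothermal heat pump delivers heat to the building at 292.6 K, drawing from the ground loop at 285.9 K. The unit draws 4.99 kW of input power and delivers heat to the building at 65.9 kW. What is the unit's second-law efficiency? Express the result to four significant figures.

COP_actual = Q̇_H/Ẇ = 65.90/4.990 = 13.21.
The reservoir spacing is ΔT = 292.6 − 285.9 = 6.700 K.
COP_Carnot = T_H/ΔT = 292.60/6.700 = 43.67.
η_II = COP_actual/COP_Carnot = 13.21/43.67 = 0.3024.

0.3024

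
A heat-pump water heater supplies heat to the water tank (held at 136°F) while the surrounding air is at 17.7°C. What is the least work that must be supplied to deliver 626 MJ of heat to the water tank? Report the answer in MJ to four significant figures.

In absolute terms T_C = 290.85 K and T_H = 330.93 K, so ΔT = 40.08 K.
The reversible limit is COP_HP = T_H/ΔT = 8.257, so W_min = Q_H/COP = Q_H·ΔT/T_H.
W_min = 626.0 × 40.08/330.93 = 75.81 MJ.

75.81 MJ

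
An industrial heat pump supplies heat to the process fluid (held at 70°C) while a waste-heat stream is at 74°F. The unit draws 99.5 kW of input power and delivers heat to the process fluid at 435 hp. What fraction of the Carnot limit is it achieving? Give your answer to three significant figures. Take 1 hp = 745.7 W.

0.443

Converting, Q̇_H = 435.0 hp = 324.4 kW, so COP_actual = Q̇_H/Ẇ = 324.4/99.50 = 3.260.
In absolute terms T_C = 296.48 K and T_H = 343.15 K, so ΔT = 46.67 K.
COP_Carnot = T_H/ΔT = 343.15/46.67 = 7.353.
η_II = COP_actual/COP_Carnot = 3.260/7.353 = 0.4434.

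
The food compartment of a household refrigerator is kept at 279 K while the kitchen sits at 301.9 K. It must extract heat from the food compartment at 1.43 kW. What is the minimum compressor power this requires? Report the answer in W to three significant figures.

117 W

The reservoir spacing is ΔT = 301.9 − 279 = 22.90 K.
COP_Carnot = T_C/ΔT = 279.00/22.90 = 12.18.
Ẇ_min = Q̇/COP_Carnot = 1.430/12.18 = 0.1174 kW = 117.4 W.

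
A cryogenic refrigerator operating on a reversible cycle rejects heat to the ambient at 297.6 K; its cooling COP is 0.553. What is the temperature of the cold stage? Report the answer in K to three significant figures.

106 K

For a Carnot refrigerator COP_R = T_C/(T_H − T_C), so T_C = COP·T_H/(1 + COP).
With T_H = 297.60 K, T_C = 0.553 × 297.60/1.553 = 105.97 K.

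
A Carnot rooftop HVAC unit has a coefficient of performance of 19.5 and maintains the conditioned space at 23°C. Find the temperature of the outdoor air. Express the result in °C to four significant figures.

38.19 °C

COP_R = T_C/(T_H − T_C) gives T_H − T_C = T_C/COP.
With T_C = 296.15 K, T_H = 296.15 × (1 + 1/19.5) = 311.34 K.
Converting, 311.34 K = 38.19°C.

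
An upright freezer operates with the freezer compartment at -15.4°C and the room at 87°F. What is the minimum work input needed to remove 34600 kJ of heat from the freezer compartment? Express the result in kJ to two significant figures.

6200 kJ

In absolute terms T_C = 257.75 K and T_H = 303.71 K, so ΔT = 45.96 K.
The reversible limit is COP_R = T_C/ΔT = 5.609, so W_min = Q_C/COP = Q_C·ΔT/T_C.
W_min = 34600 × 45.96/257.75 = 6169 kJ.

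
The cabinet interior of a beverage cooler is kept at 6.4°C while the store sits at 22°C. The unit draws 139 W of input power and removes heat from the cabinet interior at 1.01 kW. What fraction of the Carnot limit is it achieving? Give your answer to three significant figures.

Converting, Q̇_C = 1.010 kW = 1010 W, so COP_actual = Q̇_C/Ẇ = 1010/139.0 = 7.266.
In absolute terms T_C = 279.55 K and T_H = 295.15 K, so ΔT = 15.60 K.
COP_Carnot = T_C/ΔT = 279.55/15.60 = 17.92.
η_II = COP_actual/COP_Carnot = 7.266/17.92 = 0.4055.

0.405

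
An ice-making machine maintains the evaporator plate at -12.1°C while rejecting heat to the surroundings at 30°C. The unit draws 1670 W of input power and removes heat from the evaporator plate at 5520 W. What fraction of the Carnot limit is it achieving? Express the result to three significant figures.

0.533

COP_actual = Q̇_C/Ẇ = 5520/1670 = 3.305.
In absolute terms T_C = 261.05 K and T_H = 303.15 K, so ΔT = 42.10 K.
COP_Carnot = T_C/ΔT = 261.05/42.10 = 6.201.
η_II = COP_actual/COP_Carnot = 3.305/6.201 = 0.5331.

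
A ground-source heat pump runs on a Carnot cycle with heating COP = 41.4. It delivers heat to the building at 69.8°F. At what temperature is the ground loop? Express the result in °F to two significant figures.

COP_HP = T_H/(T_H − T_C) gives T_H − T_C = T_H/COP.
With T_H = 294.15 K, T_C = 294.15 × (1 − 1/41.4) = 287.04 K.
Converting, 287.04 K = 57.01°F.

57 °F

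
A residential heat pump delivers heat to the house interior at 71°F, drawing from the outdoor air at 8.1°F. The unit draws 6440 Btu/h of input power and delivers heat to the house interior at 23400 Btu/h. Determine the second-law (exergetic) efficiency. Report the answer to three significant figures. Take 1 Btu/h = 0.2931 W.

0.431

COP_actual = Q̇_H/Ẇ = 23400/6440 = 3.634.
In absolute terms T_C = 259.87 K and T_H = 294.82 K, so ΔT = 34.94 K.
COP_Carnot = T_H/ΔT = 294.82/34.94 = 8.437.
η_II = COP_actual/COP_Carnot = 3.634/8.437 = 0.4307.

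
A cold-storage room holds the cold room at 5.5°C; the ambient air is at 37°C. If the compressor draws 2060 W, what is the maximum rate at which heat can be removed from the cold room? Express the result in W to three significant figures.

In absolute terms T_C = 278.65 K and T_H = 310.15 K, so ΔT = 31.50 K.
COP_Carnot = T_C/ΔT = 278.65/31.50 = 8.846.
Q̇_max = COP_Carnot × Ẇ = 8.846 × 2060 W = 18220 W.

18200 W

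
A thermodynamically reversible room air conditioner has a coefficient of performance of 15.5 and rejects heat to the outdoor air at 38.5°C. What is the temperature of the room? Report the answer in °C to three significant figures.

19.6 °C

For a Carnot refrigerator COP_R = T_C/(T_H − T_C), so T_C = COP·T_H/(1 + COP).
With T_H = 311.65 K, T_C = 15.5 × 311.65/16.50 = 292.76 K.
Converting, 292.76 K = 19.61°C.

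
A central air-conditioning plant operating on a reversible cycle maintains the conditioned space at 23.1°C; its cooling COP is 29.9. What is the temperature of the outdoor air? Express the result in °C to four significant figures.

33.01 °C

COP_R = T_C/(T_H − T_C) gives T_H − T_C = T_C/COP.
With T_C = 296.25 K, T_H = 296.25 × (1 + 1/29.9) = 306.16 K.
Converting, 306.16 K = 33.01°C.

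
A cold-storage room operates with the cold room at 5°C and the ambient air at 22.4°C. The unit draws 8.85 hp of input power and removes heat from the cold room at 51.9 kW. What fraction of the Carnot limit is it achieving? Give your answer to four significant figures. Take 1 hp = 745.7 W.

0.4920

Converting, Q̇_C = 51.90 kW = 69.60 hp, so COP_actual = Q̇_C/Ẇ = 69.60/8.850 = 7.864.
In absolute terms T_C = 278.15 K and T_H = 295.55 K, so ΔT = 17.40 K.
COP_Carnot = T_C/ΔT = 278.15/17.40 = 15.99.
η_II = COP_actual/COP_Carnot = 7.864/15.99 = 0.4920.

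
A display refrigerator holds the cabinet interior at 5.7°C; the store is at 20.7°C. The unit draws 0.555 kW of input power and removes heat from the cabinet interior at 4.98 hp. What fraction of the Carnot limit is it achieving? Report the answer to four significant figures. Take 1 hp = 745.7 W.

Converting, Q̇_C = 4.980 hp = 3.714 kW, so COP_actual = Q̇_C/Ẇ = 3.714/0.5550 = 6.691.
In absolute terms T_C = 278.85 K and T_H = 293.85 K, so ΔT = 15.00 K.
COP_Carnot = T_C/ΔT = 278.85/15.00 = 18.59.
η_II = COP_actual/COP_Carnot = 6.691/18.59 = 0.3599.

0.3599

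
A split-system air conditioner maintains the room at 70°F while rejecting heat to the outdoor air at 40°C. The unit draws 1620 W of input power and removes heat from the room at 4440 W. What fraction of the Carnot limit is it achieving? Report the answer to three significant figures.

0.176

COP_actual = Q̇_C/Ẇ = 4440/1620 = 2.741.
In absolute terms T_C = 294.26 K and T_H = 313.15 K, so ΔT = 18.89 K.
COP_Carnot = T_C/ΔT = 294.26/18.89 = 15.58.
η_II = COP_actual/COP_Carnot = 2.741/15.58 = 0.1759.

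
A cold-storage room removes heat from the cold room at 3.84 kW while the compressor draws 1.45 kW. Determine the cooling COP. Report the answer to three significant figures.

The first law gives Q̇_H = Q̇_C + Ẇ, so the three rates are Q̇_C = 3.840, Q̇_H = 5.290, Ẇ = 1.450 kW.
COP_R = Q̇_C/Ẇ = 3.840/1.450 = 2.648.

2.65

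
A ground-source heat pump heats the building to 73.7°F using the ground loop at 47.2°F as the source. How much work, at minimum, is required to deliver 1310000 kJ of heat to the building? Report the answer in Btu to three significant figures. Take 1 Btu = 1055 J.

In absolute terms T_C = 281.59 K and T_H = 296.32 K, so ΔT = 14.72 K.
The reversible limit is COP_HP = T_H/ΔT = 20.13, so W_min = Q_H/COP = Q_H·ΔT/T_H.
W_min = 1310000 × 14.72/296.32 = 65090 kJ = 61690 Btu.

61700 Btu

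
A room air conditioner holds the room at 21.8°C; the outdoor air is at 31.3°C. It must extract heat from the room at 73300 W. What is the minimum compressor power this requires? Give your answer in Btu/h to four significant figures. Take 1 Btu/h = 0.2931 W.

8055 Btu/h

In absolute terms T_C = 294.95 K and T_H = 304.45 K, so ΔT = 9.500 K.
COP_Carnot = T_C/ΔT = 294.95/9.500 = 31.05.
Ẇ_min = Q̇/COP_Carnot = 73300/31.05 = 2361 W = 8055 Btu/h.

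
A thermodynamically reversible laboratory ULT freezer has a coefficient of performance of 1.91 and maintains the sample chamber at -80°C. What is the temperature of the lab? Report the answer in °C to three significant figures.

COP_R = T_C/(T_H − T_C) gives T_H − T_C = T_C/COP.
With T_C = 193.15 K, T_H = 193.15 × (1 + 1/1.91) = 294.28 K.
Converting, 294.28 K = 21.13°C.

21.1 °C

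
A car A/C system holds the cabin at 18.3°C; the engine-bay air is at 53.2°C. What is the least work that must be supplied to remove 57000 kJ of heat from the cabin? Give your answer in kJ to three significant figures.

6830 kJ

In absolute terms T_C = 291.45 K and T_H = 326.35 K, so ΔT = 34.90 K.
The reversible limit is COP_R = T_C/ΔT = 8.351, so W_min = Q_C/COP = Q_C·ΔT/T_C.
W_min = 57000 × 34.90/291.45 = 6826 kJ.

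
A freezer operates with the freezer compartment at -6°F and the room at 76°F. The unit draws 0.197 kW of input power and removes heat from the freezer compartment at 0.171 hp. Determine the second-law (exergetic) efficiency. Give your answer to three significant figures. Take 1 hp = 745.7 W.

0.117

Converting, Q̇_C = 0.1710 hp = 0.1275 kW, so COP_actual = Q̇_C/Ẇ = 0.1275/0.1970 = 0.6473.
In absolute terms T_C = 252.04 K and T_H = 297.59 K, so ΔT = 45.56 K.
COP_Carnot = T_C/ΔT = 252.04/45.56 = 5.533.
η_II = COP_actual/COP_Carnot = 0.6473/5.533 = 0.1170.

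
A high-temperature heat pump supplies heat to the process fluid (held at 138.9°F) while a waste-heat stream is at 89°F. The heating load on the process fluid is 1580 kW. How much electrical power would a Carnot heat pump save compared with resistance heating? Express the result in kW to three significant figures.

In absolute terms T_C = 304.82 K and T_H = 332.54 K, so ΔT = 27.72 K.
COP_Carnot = T_H/ΔT = 332.54/27.72 = 12.00.
Resistance heating needs Ẇ_res = Q̇_H = 1580 kW; the reversible heat pump needs only Ẇ_hp = Q̇_H/COP = 131.7 kW.
Saving = 1580 − 131.7 = 1448 kW.

1450 kW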